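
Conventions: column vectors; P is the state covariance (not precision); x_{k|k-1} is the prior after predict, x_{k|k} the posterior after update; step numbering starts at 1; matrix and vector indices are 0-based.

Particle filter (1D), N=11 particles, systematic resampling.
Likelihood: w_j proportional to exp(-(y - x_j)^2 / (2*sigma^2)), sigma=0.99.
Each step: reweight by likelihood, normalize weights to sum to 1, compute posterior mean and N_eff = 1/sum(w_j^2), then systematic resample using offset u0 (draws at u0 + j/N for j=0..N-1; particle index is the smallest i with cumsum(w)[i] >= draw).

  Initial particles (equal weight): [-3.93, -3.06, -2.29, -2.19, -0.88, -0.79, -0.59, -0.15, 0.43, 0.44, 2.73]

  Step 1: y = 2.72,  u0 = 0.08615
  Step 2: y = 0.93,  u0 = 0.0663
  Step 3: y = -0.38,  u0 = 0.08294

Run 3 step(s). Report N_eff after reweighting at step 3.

N_eff = 3.1636

step 1: w=[0.0000, 0.0000, 0.0000, 0.0000, 0.0012, 0.0016, 0.0032, 0.0129, 0.0593, 0.0607, 0.8611]  mean=2.3969  Neff=1.3354  idx=[9, 10, 10, 10, 10, 10, 10, 10, 10, 10, 10]
step 2: w=[0.3160, 0.0684, 0.0684, 0.0684, 0.0684, 0.0684, 0.0684, 0.0684, 0.0684, 0.0684, 0.0684]  mean=2.0063  Neff=6.8192  idx=[0, 0, 0, 1, 2, 3, 5, 6, 7, 9, 10]
step 3: w=[0.3246, 0.3246, 0.3246, 0.0033, 0.0033, 0.0033, 0.0033, 0.0033, 0.0033, 0.0033, 0.0033]  mean=0.5003  Neff=3.1636  idx=[0, 0, 0, 1, 1, 1, 1, 2, 2, 2, 8]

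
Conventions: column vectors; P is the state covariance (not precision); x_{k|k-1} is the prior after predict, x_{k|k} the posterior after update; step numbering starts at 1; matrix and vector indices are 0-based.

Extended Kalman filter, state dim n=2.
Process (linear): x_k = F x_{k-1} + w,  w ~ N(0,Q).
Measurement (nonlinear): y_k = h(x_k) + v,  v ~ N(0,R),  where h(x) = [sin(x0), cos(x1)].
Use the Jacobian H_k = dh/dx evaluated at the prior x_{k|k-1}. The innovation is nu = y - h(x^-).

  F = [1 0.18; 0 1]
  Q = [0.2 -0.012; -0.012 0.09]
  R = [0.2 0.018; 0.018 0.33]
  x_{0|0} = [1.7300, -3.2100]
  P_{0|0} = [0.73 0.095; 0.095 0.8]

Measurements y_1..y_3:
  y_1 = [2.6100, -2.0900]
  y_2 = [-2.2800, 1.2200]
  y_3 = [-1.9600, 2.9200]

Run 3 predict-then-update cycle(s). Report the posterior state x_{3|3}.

step 1: x^-=[1.1522, -3.2100]  P^-=[0.9901 0.2270; 0.2270 0.8900]  H_jac=[0.4065 0.0000; 0.0000 -0.0684]  S=[0.3636 0.0117; 0.0117 0.3342]  K=[1.1096 -0.0853; 0.2599 -0.1911]  nu=[1.6963, -1.0923]  x^+=[3.1277, -2.5603]  P^+=[0.5422 0.1194; 0.1194 0.8544]
step 2: x^-=[2.6668, -2.5603]  P^-=[0.8129 0.2612; 0.2612 0.9444]  H_jac=[-0.8894 0.0000; 0.0000 0.5491]  S=[0.8430 -0.1096; -0.1096 0.6148]  K=[-0.8469 0.0824; -0.1699 0.8133]  nu=[-2.7371, 2.0557]  x^+=[5.1542, -0.4234]  P^+=[0.1888 0.0217; 0.0217 0.4832]
step 3: x^-=[5.0780, -0.4234]  P^-=[0.4123 0.0967; 0.0967 0.5732]  H_jac=[0.3575 0.0000; 0.0000 0.4109]  S=[0.2527 0.0322; 0.0322 0.4268]  K=[0.5770 0.0496; 0.0671 0.5468]  nu=[-1.0261, 2.0083]  x^+=[4.5855, 0.6058]  P^+=[0.3252 0.0651; 0.0651 0.4421]

x_post = [4.5855, 0.6058]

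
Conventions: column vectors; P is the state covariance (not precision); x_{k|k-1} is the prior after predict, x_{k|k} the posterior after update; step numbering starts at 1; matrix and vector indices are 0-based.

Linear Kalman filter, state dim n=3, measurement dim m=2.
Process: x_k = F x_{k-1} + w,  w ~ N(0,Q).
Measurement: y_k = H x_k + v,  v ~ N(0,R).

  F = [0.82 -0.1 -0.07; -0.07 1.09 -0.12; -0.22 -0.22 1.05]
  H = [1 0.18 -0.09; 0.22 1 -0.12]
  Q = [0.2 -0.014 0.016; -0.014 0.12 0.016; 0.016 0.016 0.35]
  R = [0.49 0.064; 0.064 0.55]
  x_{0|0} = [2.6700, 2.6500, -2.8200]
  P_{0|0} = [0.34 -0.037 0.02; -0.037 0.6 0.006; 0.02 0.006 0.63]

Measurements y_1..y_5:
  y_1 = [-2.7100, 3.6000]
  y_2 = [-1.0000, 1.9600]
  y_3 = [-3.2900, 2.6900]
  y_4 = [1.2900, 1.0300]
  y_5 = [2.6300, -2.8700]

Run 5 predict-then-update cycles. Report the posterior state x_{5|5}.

step 1: x^-=[2.1218, 3.0400, -4.1314]  P^-=[0.4416 -0.1292 -0.0556; -0.1292 0.8480 -0.1876; -0.0556 -0.1876 1.0745]  S=[0.9373 0.2198; 0.2198 1.4260]  K=[0.4729 -0.0907; -0.0990 0.6058; -0.1499 -0.2075]  nu=[-5.7508, -0.4026]  x^+=[-0.5612, 3.3656, -3.1860]  P^+=[0.2391 -0.0719 0.0026; -0.0719 0.3419 -0.0069; 0.0026 -0.0069 0.9784]
step 2: x^-=[-0.5737, 4.0901, -3.9623]  P^-=[0.3804 -0.1213 -0.0773; -0.1213 0.5542 -0.1776; -0.0773 -0.1776 1.4518]  S=[0.8761 0.1676; 0.1676 1.1369]  K=[0.4342 -0.0890; -0.1016 0.4978; -0.2179 -0.2923]  nu=[-1.5191, -2.4794]  x^+=[-1.0127, 3.0104, -2.9066]  P^+=[0.2191 -0.0701 -0.0059; -0.0701 0.2805 -0.0184; -0.0059 -0.0184 1.2917]
step 3: x^-=[-0.9280, 3.7010, -3.4914]  P^-=[0.3684 -0.1077 -0.1047; -0.1077 0.4883 -0.2162; -0.1047 -0.2162 1.8028]  S=[0.8759 0.1792; 0.1792 1.0921]  K=[0.4262 -0.0828; -0.0955 0.4648; -0.2730 -0.3723]  nu=[-3.3424, -1.2258]  x^+=[-2.2509, 3.4504, -2.1224]  P^+=[0.2145 -0.0669 -0.0121; -0.0669 0.2602 -0.0336; -0.0121 -0.0336 1.5496]
step 4: x^-=[-2.0422, 4.1732, -2.4924]  P^-=[0.3663 -0.0986 -0.1279; -0.0986 0.4714 -0.2621; -0.1279 -0.2621 2.0961]  S=[0.8846 0.1967; 0.1967 1.0955]  K=[0.4245 -0.0787; -0.0902 0.4553; -0.3137 -0.4382]  nu=[2.3567, -2.9930]  x^+=[-0.8062, 2.5979, -1.9201]  P^+=[0.2132 -0.0649 -0.0161; -0.0649 0.2532 -0.0482; -0.0161 -0.0482 1.7445]
step 5: x^-=[-0.7865, 3.1185, -2.4103]  P^-=[0.3663 -0.0931 -0.1446; -0.0931 0.4692 -0.3024; -0.1446 -0.3024 2.3194]  S=[0.8926 0.2113; 0.2113 1.1096]  K=[0.4243 -0.0764; -0.0865 0.4536; -0.3416 -0.4870]  nu=[2.6382, -6.1047]  x^+=[0.7993, 0.1211, -0.3386]  P^+=[0.2128 -0.0639 -0.0184; -0.0639 0.2508 -0.0598; -0.0184 -0.0598 1.8818]

x_post = [0.7993, 0.1211, -0.3386]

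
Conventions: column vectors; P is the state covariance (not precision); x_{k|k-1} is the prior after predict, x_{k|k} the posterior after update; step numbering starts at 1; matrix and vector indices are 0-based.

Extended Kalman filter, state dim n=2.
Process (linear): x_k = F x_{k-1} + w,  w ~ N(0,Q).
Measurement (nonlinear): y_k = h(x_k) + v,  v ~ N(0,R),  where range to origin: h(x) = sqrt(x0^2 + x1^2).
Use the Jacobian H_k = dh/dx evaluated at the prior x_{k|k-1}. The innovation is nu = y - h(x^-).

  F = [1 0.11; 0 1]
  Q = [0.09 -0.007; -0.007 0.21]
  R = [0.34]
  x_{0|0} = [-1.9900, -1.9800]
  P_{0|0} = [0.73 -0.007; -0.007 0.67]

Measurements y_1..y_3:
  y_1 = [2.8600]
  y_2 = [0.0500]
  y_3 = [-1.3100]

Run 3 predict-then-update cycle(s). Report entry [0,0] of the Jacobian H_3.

H_jac[0,0] = -0.9036

step 1: x^-=[-2.2078, -1.9800]  P^-=[0.8266 0.0597; 0.0597 0.8800]  H_jac=[-0.7445 -0.6677]  S=[1.2497]  K=[-0.5243; -0.5057]  nu=[-0.1056]  x^+=[-2.1524, -1.9266]  P^+=[0.4831 -0.2716; -0.2716 0.5604]
step 2: x^-=[-2.3644, -1.9266]  P^-=[0.5201 -0.2170; -0.2170 0.7704]  H_jac=[-0.7752 -0.6317]  S=[0.7474]  K=[-0.3560; -0.4260]  nu=[-2.9999]  x^+=[-1.2964, -0.6485]  P^+=[0.4253 -0.3304; -0.3304 0.6347]
step 3: x^-=[-1.3677, -0.6485]  P^-=[0.4503 -0.2675; -0.2675 0.8447]  H_jac=[-0.9036 -0.4284]  S=[0.6556]  K=[-0.4458; -0.1833]  nu=[-2.8236]  x^+=[-0.1088, -0.1309]  P^+=[0.3200 -0.3211; -0.3211 0.8227]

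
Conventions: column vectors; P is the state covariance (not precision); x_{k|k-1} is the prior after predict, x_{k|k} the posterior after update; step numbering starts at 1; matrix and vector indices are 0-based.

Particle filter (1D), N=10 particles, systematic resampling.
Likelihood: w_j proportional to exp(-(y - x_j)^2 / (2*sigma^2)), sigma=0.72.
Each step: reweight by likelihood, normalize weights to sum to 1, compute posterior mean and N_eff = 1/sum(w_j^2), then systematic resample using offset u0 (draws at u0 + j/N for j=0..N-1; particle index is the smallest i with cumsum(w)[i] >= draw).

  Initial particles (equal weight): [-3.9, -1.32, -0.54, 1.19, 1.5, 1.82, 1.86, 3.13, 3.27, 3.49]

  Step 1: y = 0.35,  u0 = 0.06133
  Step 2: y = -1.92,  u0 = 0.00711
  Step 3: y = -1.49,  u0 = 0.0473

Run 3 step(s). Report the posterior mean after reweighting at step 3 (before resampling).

post_mean = -0.5400

step 1: w=[0.0000, 0.0436, 0.2995, 0.3255, 0.1795, 0.0800, 0.0713, 0.0004, 0.0002, 0.0000]  mean=0.7174  Neff=4.1452  idx=[2, 2, 2, 3, 3, 3, 3, 4, 5, 6]
step 2: w=[0.3331, 0.3331, 0.3331, 0.0002, 0.0002, 0.0002, 0.0002, 0.0000, 0.0000, 0.0000]  mean=-0.5386  Neff=3.0046  idx=[0, 0, 0, 0, 1, 1, 1, 2, 2, 2]
step 3: w=[0.1000, 0.1000, 0.1000, 0.1000, 0.1000, 0.1000, 0.1000, 0.1000, 0.1000, 0.1000]  mean=-0.5400  Neff=10.0000  idx=[0, 1, 2, 3, 4, 5, 6, 7, 8, 9]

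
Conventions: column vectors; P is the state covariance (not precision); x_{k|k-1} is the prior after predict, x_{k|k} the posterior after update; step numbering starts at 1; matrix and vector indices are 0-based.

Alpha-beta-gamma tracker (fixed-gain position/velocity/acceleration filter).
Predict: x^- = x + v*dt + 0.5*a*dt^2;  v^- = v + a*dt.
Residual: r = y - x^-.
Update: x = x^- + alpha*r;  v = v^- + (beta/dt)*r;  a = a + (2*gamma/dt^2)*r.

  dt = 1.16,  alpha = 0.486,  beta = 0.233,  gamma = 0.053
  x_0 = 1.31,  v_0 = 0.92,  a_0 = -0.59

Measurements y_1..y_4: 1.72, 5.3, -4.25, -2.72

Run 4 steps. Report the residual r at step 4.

resid = 0.1870

step 1: x_pred=1.9802  r=-0.2602  x^+=1.8538  v^+=0.1833  a^+=-0.6105
step 2: x_pred=1.6557  r=3.6443  x^+=3.4268  v^+=0.2072  a^+=-0.3234
step 3: x_pred=3.4495  r=-7.6995  x^+=-0.2924  v^+=-1.7146  a^+=-0.9300
step 4: x_pred=-2.9070  r=0.1870  x^+=-2.8161  v^+=-2.7557  a^+=-0.9152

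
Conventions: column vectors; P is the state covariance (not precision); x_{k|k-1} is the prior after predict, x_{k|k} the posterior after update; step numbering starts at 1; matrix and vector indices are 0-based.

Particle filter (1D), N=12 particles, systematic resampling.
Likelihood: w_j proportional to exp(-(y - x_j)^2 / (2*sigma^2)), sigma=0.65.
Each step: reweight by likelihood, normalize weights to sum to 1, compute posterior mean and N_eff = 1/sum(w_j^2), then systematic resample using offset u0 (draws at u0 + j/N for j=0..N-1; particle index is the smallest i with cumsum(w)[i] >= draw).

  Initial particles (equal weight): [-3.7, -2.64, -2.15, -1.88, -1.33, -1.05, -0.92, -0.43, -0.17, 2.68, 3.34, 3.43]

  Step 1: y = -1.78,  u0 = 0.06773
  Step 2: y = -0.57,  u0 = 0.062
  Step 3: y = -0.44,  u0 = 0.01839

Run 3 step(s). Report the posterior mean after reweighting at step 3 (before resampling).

post_mean = -0.8282

step 1: w=[0.0031, 0.1000, 0.2041, 0.2372, 0.1889, 0.1278, 0.1000, 0.0278, 0.0112, 0.0000, 0.0000, 0.0000]  mean=-1.6514  Neff=5.8535  idx=[1, 2, 2, 3, 3, 3, 4, 4, 5, 5, 6, 7]
step 2: w=[0.0013, 0.0107, 0.0107, 0.0269, 0.0269, 0.0269, 0.1035, 0.1035, 0.1561, 0.1561, 0.1773, 0.2003]  mean=-1.0532  Neff=6.9409  idx=[4, 6, 7, 8, 8, 9, 9, 10, 10, 11, 11, 11]
step 3: w=[0.0108, 0.0492, 0.0492, 0.0808, 0.0808, 0.0808, 0.0808, 0.0956, 0.0956, 0.1255, 0.1255, 0.1255]  mean=-0.8282  Neff=10.3528  idx=[1, 2, 3, 4, 6, 7, 7, 8, 9, 10, 10, 11]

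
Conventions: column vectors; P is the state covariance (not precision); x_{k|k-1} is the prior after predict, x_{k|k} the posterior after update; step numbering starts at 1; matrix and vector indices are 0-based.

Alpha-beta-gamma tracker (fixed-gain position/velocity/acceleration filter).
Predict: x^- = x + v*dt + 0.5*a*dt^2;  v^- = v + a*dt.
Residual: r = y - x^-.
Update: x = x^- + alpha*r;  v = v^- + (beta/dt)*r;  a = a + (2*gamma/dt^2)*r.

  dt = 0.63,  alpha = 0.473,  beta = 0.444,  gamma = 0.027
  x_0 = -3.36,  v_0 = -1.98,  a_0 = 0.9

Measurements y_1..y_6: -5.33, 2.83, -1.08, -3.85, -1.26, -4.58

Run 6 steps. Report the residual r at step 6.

step 1: x_pred=-4.4288  r=-0.9012  x^+=-4.8551  v^+=-2.0481  a^+=0.7774
step 2: x_pred=-5.9911  r=8.8211  x^+=-1.8187  v^+=4.6584  a^+=1.9775
step 3: x_pred=1.5085  r=-2.5885  x^+=0.2841  v^+=4.0800  a^+=1.6254
step 4: x_pred=3.1771  r=-7.0271  x^+=-0.1467  v^+=0.1515  a^+=0.6693
step 5: x_pred=0.0816  r=-1.3416  x^+=-0.5530  v^+=-0.3723  a^+=0.4868
step 6: x_pred=-0.6909  r=-3.8891  x^+=-2.5305  v^+=-2.8065  a^+=-0.0424

resid = -3.8891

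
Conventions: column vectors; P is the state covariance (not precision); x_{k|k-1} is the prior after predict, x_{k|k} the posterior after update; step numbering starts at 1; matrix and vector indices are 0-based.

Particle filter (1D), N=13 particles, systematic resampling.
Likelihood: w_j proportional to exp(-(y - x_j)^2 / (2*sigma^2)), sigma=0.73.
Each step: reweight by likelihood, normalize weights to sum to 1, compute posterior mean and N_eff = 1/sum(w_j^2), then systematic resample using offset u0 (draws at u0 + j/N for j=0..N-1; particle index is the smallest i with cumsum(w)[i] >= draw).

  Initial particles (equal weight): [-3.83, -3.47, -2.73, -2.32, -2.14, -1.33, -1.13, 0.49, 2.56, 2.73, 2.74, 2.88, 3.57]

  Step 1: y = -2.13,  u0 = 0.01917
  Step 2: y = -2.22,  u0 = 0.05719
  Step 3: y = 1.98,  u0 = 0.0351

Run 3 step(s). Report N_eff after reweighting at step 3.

step 1: w=[0.0172, 0.0479, 0.1842, 0.2496, 0.2582, 0.1416, 0.1010, 0.0004, 0.0000, 0.0000, 0.0000, 0.0000, 0.0000]  mean=-2.1684  Neff=5.1098  idx=[1, 2, 2, 3, 3, 3, 3, 4, 4, 4, 5, 5, 6]
step 2: w=[0.0230, 0.0782, 0.0782, 0.0989, 0.0989, 0.0989, 0.0989, 0.0992, 0.0992, 0.0992, 0.0475, 0.0475, 0.0327]  mean=-2.2241  Neff=11.5034  idx=[1, 2, 3, 4, 4, 5, 6, 7, 7, 8, 9, 10, 12]
step 3: w=[0.0000, 0.0000, 0.0002, 0.0002, 0.0002, 0.0002, 0.0002, 0.0008, 0.0008, 0.0008, 0.0008, 0.2297, 0.7661]  mean=-1.1804  Neff=1.5633  idx=[11, 11, 11, 12, 12, 12, 12, 12, 12, 12, 12, 12, 12]

N_eff = 1.5633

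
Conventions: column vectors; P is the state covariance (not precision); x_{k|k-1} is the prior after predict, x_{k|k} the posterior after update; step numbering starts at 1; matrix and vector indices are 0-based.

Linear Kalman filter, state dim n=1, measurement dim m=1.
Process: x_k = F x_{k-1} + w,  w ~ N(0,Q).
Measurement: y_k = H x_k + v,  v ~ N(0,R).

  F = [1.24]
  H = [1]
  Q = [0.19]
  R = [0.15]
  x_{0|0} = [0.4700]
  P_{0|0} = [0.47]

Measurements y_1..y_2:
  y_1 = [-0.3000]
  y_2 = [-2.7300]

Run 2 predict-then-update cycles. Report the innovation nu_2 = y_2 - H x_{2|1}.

innov = [-2.5125]

step 1: x^-=[0.5828]  P^-=[0.9127]  S=[1.0627]  K=[0.8588]  nu=[-0.8828]  x^+=[-0.1754]  P^+=[0.1288]
step 2: x^-=[-0.2175]  P^-=[0.3881]  S=[0.5381]  K=[0.7212]  nu=[-2.5125]  x^+=[-2.0296]  P^+=[0.1082]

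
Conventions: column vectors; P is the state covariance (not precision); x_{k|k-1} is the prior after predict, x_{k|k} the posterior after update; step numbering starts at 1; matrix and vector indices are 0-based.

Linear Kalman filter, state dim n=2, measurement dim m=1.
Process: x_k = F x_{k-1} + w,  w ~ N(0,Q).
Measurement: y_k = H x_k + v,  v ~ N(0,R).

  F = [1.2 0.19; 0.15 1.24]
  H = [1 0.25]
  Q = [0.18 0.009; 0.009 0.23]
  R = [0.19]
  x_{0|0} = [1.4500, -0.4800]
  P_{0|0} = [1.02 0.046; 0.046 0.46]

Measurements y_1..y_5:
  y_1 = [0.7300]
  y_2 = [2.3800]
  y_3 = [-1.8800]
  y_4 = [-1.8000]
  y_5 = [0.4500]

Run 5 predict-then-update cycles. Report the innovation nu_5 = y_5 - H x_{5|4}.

innov = [3.2773]

step 1: x^-=[1.6488, -0.3777]  P^-=[1.6864 0.3707; 0.3707 0.9774]  S=[2.1228]  K=[0.8381; 0.2897]  nu=[-0.8244]  x^+=[0.9579, -0.6166]  P^+=[0.1954 -0.1447; -0.1447 0.7991]
step 2: x^-=[1.0324, -0.6208]  P^-=[0.4242 0.0130; 0.0130 1.4093]  S=[0.7088]  K=[0.6031; 0.5154]  nu=[1.5028]  x^+=[1.9387, 0.1537]  P^+=[0.1664 -0.2073; -0.2073 1.2211]
step 3: x^-=[2.3557, 0.4814]  P^-=[0.3692 0.0122; 0.0122 2.0341]  S=[0.6924]  K=[0.5376; 0.7520]  nu=[-4.3560]  x^+=[0.0139, -2.7946]  P^+=[0.1691 -0.2677; -0.2677 1.6425]
step 4: x^-=[-0.5142, -3.4632]  P^-=[0.3607 0.0204; 0.0204 2.6597]  S=[0.7271]  K=[0.5031; 0.9425]  nu=[-0.4200]  x^+=[-0.7255, -3.8590]  P^+=[0.1767 -0.3244; -0.3244 2.0138]
step 5: x^-=[-1.6038, -4.8940]  P^-=[0.3592 0.0233; 0.0233 3.2097]  S=[0.7615]  K=[0.4794; 1.0844]  nu=[3.2773]  x^+=[-0.0328, -1.3399]  P^+=[0.1842 -0.3725; -0.3725 2.3142]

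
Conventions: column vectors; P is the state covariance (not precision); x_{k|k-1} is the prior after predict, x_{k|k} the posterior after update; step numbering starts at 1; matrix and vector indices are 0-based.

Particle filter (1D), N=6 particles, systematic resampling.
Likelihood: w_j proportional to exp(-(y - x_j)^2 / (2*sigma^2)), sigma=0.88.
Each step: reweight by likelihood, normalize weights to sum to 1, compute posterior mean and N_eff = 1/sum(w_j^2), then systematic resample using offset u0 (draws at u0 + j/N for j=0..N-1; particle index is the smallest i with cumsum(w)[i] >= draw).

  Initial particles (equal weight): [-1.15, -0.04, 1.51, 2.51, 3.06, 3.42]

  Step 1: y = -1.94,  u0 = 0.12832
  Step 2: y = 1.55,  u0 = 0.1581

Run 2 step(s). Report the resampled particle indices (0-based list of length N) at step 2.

step 1: w=[0.8725, 0.1269, 0.0006, 0.0000, 0.0000, 0.0000]  mean=-1.0075  Neff=1.2864  idx=[0, 0, 0, 0, 0, 1]
step 2: w=[0.0375, 0.0375, 0.0375, 0.0375, 0.0375, 0.8123]  mean=-0.2483  Neff=1.4995  idx=[4, 5, 5, 5, 5, 5]

resampled_idx = [4, 5, 5, 5, 5, 5]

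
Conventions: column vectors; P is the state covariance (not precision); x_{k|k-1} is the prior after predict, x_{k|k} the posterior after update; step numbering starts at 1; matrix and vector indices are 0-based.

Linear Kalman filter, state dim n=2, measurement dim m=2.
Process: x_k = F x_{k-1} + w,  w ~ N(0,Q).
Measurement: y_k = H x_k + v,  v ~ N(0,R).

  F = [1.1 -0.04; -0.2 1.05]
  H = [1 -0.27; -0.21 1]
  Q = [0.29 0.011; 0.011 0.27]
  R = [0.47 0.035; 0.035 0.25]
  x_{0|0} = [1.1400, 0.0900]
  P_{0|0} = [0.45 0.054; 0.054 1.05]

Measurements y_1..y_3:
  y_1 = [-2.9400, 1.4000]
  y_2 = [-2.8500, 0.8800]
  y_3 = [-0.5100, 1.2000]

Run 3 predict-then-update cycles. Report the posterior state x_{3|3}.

step 1: x^-=[1.2504, -0.1335]  P^-=[0.8314 -0.0693; -0.0693 1.4229]  S=[1.4426 -0.5970; -0.5970 1.7387]  K=[0.6193 0.0724; 0.0324 0.8379]  nu=[-4.2264, 1.7961]  x^+=[-1.2369, 1.2345]  P^+=[0.3226 0.1075; 0.1075 0.2332]
step 2: x^-=[-1.4100, 1.5436]  P^-=[0.6713 0.0553; 0.0553 0.4948]  S=[1.1475 -0.1812; -0.1812 0.7512]  K=[0.5759 0.0248; 0.0346 0.6516]  nu=[-1.0232, -0.9597]  x^+=[-2.0231, 0.8828]  P^+=[0.2954 0.0884; 0.0884 0.1827]
step 3: x^-=[-2.2607, 1.3316]  P^-=[0.6400 0.0411; 0.0411 0.4461]  S=[1.1203 -0.1764; -0.1764 0.7070]  K=[0.5627 0.0085; 0.0277 0.6256]  nu=[2.1102, -0.6063]  x^+=[-1.0785, 1.0107]  P^+=[0.2869 0.0821; 0.0821 0.1746]

x_post = [-1.0785, 1.0107]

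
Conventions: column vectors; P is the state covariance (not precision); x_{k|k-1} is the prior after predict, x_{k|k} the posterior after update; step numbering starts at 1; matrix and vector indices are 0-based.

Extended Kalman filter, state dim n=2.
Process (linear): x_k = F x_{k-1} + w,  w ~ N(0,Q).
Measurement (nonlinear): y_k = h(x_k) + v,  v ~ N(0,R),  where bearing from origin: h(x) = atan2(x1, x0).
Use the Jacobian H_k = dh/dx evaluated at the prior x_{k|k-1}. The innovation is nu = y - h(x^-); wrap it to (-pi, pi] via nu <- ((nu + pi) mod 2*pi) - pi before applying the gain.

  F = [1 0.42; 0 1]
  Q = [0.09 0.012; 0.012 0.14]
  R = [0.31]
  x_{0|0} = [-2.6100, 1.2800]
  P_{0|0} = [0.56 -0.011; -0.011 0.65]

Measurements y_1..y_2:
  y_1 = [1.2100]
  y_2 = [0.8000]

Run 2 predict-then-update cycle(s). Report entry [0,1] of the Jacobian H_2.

step 1: x^-=[-2.0724, 1.2800]  P^-=[0.7554 0.2740; 0.2740 0.7900]  H_jac=[-0.2157 -0.3493]  S=[0.4828]  K=[-0.5357; -0.6939]  nu=[-1.3783]  x^+=[-1.3340, 2.2364]  P^+=[0.6168 0.0945; 0.0945 0.5575]
step 2: x^-=[-0.3947, 2.2364]  P^-=[0.8846 0.3407; 0.3407 0.6975]  H_jac=[-0.4336 -0.0765]  S=[0.5030]  K=[-0.8144; -0.3998]  nu=[-0.9455]  x^+=[0.3753, 2.6144]  P^+=[0.5510 0.1769; 0.1769 0.6171]

H_jac[0,1] = -0.0765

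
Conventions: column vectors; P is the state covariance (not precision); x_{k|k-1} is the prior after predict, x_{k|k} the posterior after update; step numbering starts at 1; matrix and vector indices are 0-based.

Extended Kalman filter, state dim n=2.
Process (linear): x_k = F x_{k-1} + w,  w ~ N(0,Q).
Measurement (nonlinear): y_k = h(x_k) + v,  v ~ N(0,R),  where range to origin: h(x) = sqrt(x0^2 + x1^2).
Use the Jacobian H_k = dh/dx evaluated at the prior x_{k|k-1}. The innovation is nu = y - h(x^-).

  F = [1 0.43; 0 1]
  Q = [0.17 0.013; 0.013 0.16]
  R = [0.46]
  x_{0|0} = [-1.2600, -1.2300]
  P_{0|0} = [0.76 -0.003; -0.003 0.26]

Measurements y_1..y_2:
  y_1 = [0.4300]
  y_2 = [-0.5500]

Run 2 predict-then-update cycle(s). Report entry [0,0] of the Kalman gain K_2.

K[0,0] = -0.4598

step 1: x^-=[-1.7889, -1.2300]  P^-=[0.9755 0.1218; 0.1218 0.4200]  H_jac=[-0.8240 -0.5666]  S=[1.3709]  K=[-0.6367; -0.2468]  nu=[-1.7410]  x^+=[-0.6805, -0.8004]  P^+=[0.4198 -0.0936; -0.0936 0.3365]
step 2: x^-=[-1.0246, -0.8004]  P^-=[0.5715 0.0641; 0.0641 0.4965]  H_jac=[-0.7881 -0.6156]  S=[1.0653]  K=[-0.4598; -0.3343]  nu=[-1.8502]  x^+=[-0.1739, -0.1818]  P^+=[0.3463 -0.0997; -0.0997 0.3774]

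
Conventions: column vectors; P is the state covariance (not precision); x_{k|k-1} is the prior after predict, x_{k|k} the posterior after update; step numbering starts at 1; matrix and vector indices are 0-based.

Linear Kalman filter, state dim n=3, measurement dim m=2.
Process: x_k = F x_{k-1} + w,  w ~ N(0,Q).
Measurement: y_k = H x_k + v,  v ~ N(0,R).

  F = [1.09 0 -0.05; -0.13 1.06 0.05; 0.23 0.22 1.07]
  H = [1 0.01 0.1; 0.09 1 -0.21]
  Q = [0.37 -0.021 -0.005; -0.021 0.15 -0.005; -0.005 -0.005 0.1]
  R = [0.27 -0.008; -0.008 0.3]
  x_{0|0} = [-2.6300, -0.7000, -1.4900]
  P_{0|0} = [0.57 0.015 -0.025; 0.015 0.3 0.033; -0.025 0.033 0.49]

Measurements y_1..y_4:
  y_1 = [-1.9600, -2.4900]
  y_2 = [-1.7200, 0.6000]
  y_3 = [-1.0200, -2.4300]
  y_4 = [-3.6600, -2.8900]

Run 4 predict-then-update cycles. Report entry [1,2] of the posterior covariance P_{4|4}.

step 1: x^-=[-2.7922, -0.4746, -2.3532]  P^-=[1.0512 -0.0889 0.0860; -0.0889 0.4976 0.1183; 0.0860 0.1183 0.7104]  S=[1.3440 -0.0181; -0.0181 0.7685]  K=[0.7879 0.0024; -0.0456 0.6037; 0.1174 -0.0273]  nu=[1.0723, -2.2583]  x^+=[-1.9527, -1.8868, -2.1657]  P^+=[0.2169 -0.0332 -0.0386; -0.0332 0.2138 0.1395; -0.0386 0.1395 0.6912]
step 2: x^-=[-2.0202, -1.8544, -3.1815]  P^-=[0.6336 -0.1016 -0.0417; -0.1016 0.4200 0.2329; -0.0417 0.2329 0.9565]  S=[0.9033 -0.0374; -0.0374 0.6528]  K=[0.6951 -0.0151; -0.0592 0.5511; 0.0643 0.0470]  nu=[0.6369, 1.9681]  x^+=[-1.6072, -0.8075, -3.0481]  P^+=[0.1963 -0.0446 -0.0804; -0.0446 0.2162 0.2206; -0.0804 0.2206 0.9516]
step 3: x^-=[-1.5994, -0.7995, -3.8088]  P^-=[0.6143 -0.1194 -0.1127; -0.1194 0.4353 0.3438; -0.1127 0.3438 1.2701]  S=[0.8728 -0.0382; -0.0382 0.6347]  K=[0.6886 -0.0222; -0.0683 0.5511; 0.0251 0.1069]  nu=[0.9683, -2.2864]  x^+=[-0.8818, -2.1256, -4.0290]  P^+=[0.1990 -0.0560 -0.1234; -0.0560 0.2356 0.3081; -0.1234 0.3081 1.2625]
step 4: x^-=[-0.7598, -2.3399, -4.9815]  P^-=[0.6230 -0.1409 -0.1820; -0.1409 0.4710 0.4681; -0.1820 0.4681 1.6460]  S=[0.8713 -0.0404; -0.0404 0.6335]  K=[0.6912 -0.0295; -0.0765 0.5633; -0.0069 0.1670]  nu=[-2.3787, -1.5278]  x^+=[-2.3589, -3.0187, -5.2203]  P^+=[0.2046 -0.0685 -0.1701; -0.0685 0.2613 0.4074; -0.1701 0.4074 1.6282]

P_post[1,2] = 0.4074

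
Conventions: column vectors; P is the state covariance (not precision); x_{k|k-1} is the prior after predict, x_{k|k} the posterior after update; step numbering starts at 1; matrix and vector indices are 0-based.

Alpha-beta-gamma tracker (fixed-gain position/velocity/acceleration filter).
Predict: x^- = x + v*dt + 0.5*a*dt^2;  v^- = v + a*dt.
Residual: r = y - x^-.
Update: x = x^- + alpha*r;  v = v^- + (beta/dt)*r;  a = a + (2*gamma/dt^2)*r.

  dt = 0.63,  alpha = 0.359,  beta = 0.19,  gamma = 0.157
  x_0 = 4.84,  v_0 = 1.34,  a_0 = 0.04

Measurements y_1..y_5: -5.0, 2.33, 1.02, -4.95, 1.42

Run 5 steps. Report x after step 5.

step 1: x_pred=5.6921  r=-10.6921  x^+=1.8537  v^+=-1.8594  a^+=-8.4189
step 2: x_pred=-0.9885  r=3.3185  x^+=0.2028  v^+=-6.1625  a^+=-5.7935
step 3: x_pred=-4.8293  r=5.8493  x^+=-2.7294  v^+=-8.0483  a^+=-1.1660
step 4: x_pred=-8.0312  r=3.0812  x^+=-6.9251  v^+=-7.8537  a^+=1.2717
step 5: x_pred=-11.6205  r=13.0405  x^+=-6.9390  v^+=-3.1197  a^+=11.5884

x_post = -6.9390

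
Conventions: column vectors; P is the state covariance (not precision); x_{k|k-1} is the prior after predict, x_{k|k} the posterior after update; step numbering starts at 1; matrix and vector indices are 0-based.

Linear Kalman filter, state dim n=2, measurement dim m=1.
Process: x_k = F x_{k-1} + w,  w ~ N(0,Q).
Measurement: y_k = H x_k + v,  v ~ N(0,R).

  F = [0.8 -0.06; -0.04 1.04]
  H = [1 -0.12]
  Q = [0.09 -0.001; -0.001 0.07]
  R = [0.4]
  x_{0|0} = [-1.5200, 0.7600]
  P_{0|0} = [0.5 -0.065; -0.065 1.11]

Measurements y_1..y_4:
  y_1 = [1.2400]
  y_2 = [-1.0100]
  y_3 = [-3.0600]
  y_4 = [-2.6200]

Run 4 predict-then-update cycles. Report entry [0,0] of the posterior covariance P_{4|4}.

step 1: x^-=[-1.2616, 0.8512]  P^-=[0.4202 -0.1405; -0.1405 1.2768]  S=[0.8723]  K=[0.5011; -0.3367]  nu=[2.6037]  x^+=[0.0430, -0.0255]  P^+=[0.2012 0.0067; 0.0067 1.1779]
step 2: x^-=[0.0360, -0.0282]  P^-=[0.2224 -0.0754; -0.0754 1.3438]  S=[0.6598]  K=[0.3507; -0.3586]  nu=[-1.0493]  x^+=[-0.3321, 0.3481]  P^+=[0.1412 0.0076; 0.0076 1.2589]
step 3: x^-=[-0.2866, 0.3753]  P^-=[0.1842 -0.0777; -0.0777 1.4312]  S=[0.6234]  K=[0.3104; -0.4001]  nu=[-2.7284]  x^+=[-1.1334, 1.4671]  P^+=[0.1241 -0.0003; -0.0003 1.3314]
step 4: x^-=[-0.9947, 1.5711]  P^-=[0.1743 -0.0883; -0.0883 1.5103]  S=[0.6172]  K=[0.2995; -0.4367]  nu=[-1.4367]  x^+=[-1.4250, 2.1985]  P^+=[0.1189 -0.0076; -0.0076 1.3926]

P_post[0,0] = 0.1189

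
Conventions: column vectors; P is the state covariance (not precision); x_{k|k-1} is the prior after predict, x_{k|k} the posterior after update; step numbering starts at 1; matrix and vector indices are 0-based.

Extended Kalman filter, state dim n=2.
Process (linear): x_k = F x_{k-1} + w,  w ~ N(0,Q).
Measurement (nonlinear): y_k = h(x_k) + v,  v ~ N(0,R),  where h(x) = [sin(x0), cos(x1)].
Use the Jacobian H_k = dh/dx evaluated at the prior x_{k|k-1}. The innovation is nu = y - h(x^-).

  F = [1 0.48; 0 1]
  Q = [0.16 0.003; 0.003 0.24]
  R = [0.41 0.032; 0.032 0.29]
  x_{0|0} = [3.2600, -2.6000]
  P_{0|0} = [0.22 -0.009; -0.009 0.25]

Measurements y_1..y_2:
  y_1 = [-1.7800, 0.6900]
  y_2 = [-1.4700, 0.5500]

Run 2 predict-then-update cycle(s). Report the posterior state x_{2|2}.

x_post = [3.8384, -0.9422]

step 1: x^-=[2.0120, -2.6000]  P^-=[0.4290 0.1140; 0.1140 0.4900]  H_jac=[-0.4270 0.0000; 0.0000 0.5155]  S=[0.4882 0.0069; 0.0069 0.4202]  K=[-0.3773 0.1460; -0.1082 0.6029]  nu=[-2.6842, 1.5469]  x^+=[3.2506, -1.3769]  P^+=[0.3513 0.0587; 0.0587 0.3324]
step 2: x^-=[2.5897, -1.3769]  P^-=[0.6443 0.2213; 0.2213 0.5724]  H_jac=[-0.8515 0.0000; 0.0000 0.9813]  S=[0.8772 -0.1529; -0.1529 0.8412]  K=[-0.5994 0.1492; -0.1017 0.6493]  nu=[-1.9943, 0.3573]  x^+=[3.8384, -0.9422]  P^+=[0.2830 0.0245; 0.0245 0.1886]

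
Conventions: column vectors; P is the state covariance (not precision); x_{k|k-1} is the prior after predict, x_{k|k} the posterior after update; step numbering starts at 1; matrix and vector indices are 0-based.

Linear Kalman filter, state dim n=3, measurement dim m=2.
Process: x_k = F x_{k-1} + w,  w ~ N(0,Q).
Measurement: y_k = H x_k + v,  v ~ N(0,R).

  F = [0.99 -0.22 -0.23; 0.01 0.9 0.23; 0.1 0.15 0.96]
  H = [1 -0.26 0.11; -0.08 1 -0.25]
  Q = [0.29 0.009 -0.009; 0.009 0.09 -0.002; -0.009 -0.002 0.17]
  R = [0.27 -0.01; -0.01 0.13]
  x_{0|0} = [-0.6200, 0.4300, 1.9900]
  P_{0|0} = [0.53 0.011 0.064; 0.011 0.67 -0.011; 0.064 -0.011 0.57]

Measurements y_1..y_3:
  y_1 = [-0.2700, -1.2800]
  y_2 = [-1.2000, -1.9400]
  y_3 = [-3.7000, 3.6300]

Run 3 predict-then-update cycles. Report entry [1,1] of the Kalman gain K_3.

K[1,1] = 0.6969

step 1: x^-=[-1.1661, 0.8385, 1.9129]  P^-=[0.8370 -0.1215 -0.0410; -0.1215 0.6588 0.2080; -0.0410 0.2080 0.7251]  S=[1.2026 -0.3452; -0.3452 0.7533]  K=[0.7492 0.1067; 0.0121 0.8240; -0.0015 0.0392]  nu=[0.9037, -1.7336]  x^+=[-0.6741, -0.5791, 1.8436]  P^+=[0.2087 0.0149 -0.0327; 0.0149 0.1541 0.1835; -0.0327 0.1835 0.7239]
step 2: x^-=[-0.9640, -0.1039, 1.6156]  P^-=[0.5673 -0.0991 -0.2268; -0.0991 0.3292 0.3440; -0.2268 0.3440 0.8897]  S=[0.8523 -0.1477; -0.1477 0.3532]  K=[0.6722 0.0325; -0.0529 0.6888; -0.2024 0.3109]  nu=[-0.4407, -1.5094]  x^+=[-1.3094, -1.1202, 1.2355]  P^+=[0.1882 -0.0086 -0.0846; -0.0086 0.1484 0.2362; -0.0846 0.2362 0.8021]
step 3: x^-=[-1.3340, -0.7371, 0.8871]  P^-=[0.5903 -0.1485 -0.3099; -0.1485 0.3499 0.4040; -0.3099 0.4040 0.9660]  S=[0.8815 -0.1754; -0.1754 0.3534]  K=[0.6748 0.0004; -0.0825 0.6969; -0.2715 0.3952]  nu=[-2.6552, 4.4821]  x^+=[-3.1238, 2.6059, 3.3795]  P^+=[0.1890 -0.0170 -0.1017; -0.0170 0.1521 0.2480; -0.1017 0.2480 0.8081]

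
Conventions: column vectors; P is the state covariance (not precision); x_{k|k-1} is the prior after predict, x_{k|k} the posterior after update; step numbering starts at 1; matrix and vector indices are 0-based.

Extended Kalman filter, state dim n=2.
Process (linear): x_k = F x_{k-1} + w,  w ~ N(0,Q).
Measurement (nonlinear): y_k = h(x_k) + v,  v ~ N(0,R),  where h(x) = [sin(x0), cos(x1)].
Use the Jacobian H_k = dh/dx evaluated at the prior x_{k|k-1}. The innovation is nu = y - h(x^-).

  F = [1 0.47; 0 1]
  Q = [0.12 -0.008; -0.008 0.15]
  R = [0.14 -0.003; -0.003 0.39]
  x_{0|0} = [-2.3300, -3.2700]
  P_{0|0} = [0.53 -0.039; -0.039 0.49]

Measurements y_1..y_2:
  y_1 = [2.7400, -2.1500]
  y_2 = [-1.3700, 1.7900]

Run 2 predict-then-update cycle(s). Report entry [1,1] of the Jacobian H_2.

H_jac[1,1] = -0.4027

step 1: x^-=[-3.8669, -3.2700]  P^-=[0.7216 0.1833; 0.1833 0.6400]  H_jac=[-0.7483 0.0000; 0.0000 -0.1281]  S=[0.5440 0.0146; 0.0146 0.4005]  K=[-0.9919 -0.0225; -0.2469 -0.1957]  nu=[2.0766, -1.1582]  x^+=[-5.9006, -3.5561]  P^+=[0.1855 0.0454; 0.0454 0.5901]
step 2: x^-=[-7.5719, -3.5561]  P^-=[0.4785 0.3148; 0.3148 0.7401]  H_jac=[0.2783 0.0000; 0.0000 -0.4027]  S=[0.1771 -0.0383; -0.0383 0.5100]  K=[0.7100 -0.1952; 0.3745 -0.5563]  nu=[-0.4095, 2.7053]  x^+=[-8.3908, -5.2143]  P^+=[0.3592 0.1944; 0.1944 0.5415]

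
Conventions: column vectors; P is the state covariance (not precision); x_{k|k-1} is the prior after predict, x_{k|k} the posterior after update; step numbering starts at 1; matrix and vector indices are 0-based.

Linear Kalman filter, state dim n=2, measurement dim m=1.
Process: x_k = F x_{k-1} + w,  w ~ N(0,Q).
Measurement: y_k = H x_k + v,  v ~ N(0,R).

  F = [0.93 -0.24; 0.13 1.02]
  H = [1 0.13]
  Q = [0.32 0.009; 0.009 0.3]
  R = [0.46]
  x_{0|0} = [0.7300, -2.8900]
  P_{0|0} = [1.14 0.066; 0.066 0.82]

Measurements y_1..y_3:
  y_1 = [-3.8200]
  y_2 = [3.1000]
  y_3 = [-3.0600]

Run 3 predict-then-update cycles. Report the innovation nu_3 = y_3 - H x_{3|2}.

innov = [-5.1378]

step 1: x^-=[1.3725, -2.8529]  P^-=[1.3238 0.0066; 0.0066 1.1899]  S=[1.8056]  K=[0.7336; 0.0893]  nu=[-4.8216]  x^+=[-2.1647, -3.2837]  P^+=[0.3520 -0.1117; -0.1117 1.1755]
step 2: x^-=[-1.2251, -3.6308]  P^-=[0.7420 -0.3387; -0.3387 1.4993]  S=[1.1393]  K=[0.6126; -0.1262]  nu=[4.7971]  x^+=[1.7138, -4.2362]  P^+=[0.3144 -0.2506; -0.2506 1.4811]
step 3: x^-=[2.6105, -4.0981]  P^-=[0.7891 -0.5455; -0.5455 1.7798]  S=[1.1374]  K=[0.6315; -0.2762]  nu=[-5.1378]  x^+=[-0.6337, -2.6792]  P^+=[0.3356 -0.3471; -0.3471 1.6931]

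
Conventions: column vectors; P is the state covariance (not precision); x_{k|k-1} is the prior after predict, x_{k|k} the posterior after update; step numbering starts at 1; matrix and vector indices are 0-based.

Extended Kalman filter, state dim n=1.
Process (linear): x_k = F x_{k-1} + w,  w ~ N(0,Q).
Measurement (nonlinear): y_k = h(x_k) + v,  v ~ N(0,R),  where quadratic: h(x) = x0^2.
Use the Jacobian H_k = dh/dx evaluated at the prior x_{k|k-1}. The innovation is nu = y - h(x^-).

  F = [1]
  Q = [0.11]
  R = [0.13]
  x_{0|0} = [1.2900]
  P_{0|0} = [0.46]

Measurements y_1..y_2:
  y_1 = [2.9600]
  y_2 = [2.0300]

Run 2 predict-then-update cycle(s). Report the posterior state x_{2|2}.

x_post = [1.4829]

step 1: x^-=[1.2900]  P^-=[0.5700]  H_jac=[2.5800]  S=[3.9241]  K=[0.3748]  nu=[1.2959]  x^+=[1.7756]  P^+=[0.0189]
step 2: x^-=[1.7756]  P^-=[0.1289]  H_jac=[3.5513]  S=[1.7554]  K=[0.2607]  nu=[-1.1229]  x^+=[1.4829]  P^+=[0.0095]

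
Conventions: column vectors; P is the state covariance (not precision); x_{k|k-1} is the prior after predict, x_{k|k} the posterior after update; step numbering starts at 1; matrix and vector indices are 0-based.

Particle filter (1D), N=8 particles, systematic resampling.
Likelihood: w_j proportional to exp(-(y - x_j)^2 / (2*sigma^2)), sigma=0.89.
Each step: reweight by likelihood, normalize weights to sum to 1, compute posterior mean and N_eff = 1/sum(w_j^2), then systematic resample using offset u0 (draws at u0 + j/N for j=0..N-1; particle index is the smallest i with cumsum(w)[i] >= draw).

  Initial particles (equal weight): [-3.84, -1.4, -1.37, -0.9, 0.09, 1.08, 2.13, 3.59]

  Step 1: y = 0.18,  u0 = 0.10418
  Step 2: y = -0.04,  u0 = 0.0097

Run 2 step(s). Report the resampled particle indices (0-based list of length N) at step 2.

resampled_idx = [0, 1, 2, 3, 3, 4, 5, 5]

step 1: w=[0.0000, 0.0798, 0.0847, 0.1848, 0.3840, 0.2314, 0.0350, 0.0003]  mean=-0.0342  Neff=4.0014  idx=[2, 3, 4, 4, 4, 4, 5, 6]
step 2: w=[0.0604, 0.1158, 0.1827, 0.1827, 0.1827, 0.1827, 0.0836, 0.0094]  mean=-0.0108  Neff=6.3444  idx=[0, 1, 2, 3, 3, 4, 5, 5]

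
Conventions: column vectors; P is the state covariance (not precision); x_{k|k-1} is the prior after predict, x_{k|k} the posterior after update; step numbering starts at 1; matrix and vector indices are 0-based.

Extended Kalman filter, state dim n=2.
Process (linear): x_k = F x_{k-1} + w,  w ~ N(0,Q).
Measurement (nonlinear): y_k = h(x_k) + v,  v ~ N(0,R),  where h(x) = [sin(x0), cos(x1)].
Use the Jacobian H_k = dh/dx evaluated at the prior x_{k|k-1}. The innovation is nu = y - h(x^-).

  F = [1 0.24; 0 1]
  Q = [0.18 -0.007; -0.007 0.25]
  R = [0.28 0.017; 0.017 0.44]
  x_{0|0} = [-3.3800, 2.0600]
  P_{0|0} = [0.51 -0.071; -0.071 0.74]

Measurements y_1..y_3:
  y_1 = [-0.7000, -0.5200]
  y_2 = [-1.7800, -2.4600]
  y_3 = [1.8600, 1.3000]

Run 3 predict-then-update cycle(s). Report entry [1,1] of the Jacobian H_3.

step 1: x^-=[-2.8856, 2.0600]  P^-=[0.6985 0.0996; 0.0996 0.9900]  H_jac=[-0.9674 0.0000; 0.0000 -0.8827]  S=[0.9338 0.1021; 0.1021 1.2114]  K=[-0.7224 -0.0117; -0.0246 -0.7193]  nu=[-0.4468, -0.0501]  x^+=[-2.5622, 2.1070]  P^+=[0.2093 0.0198; 0.0198 0.3590]
step 2: x^-=[-2.0566, 2.1070]  P^-=[0.4195 0.0989; 0.0989 0.6090]  H_jac=[-0.4669 0.0000; 0.0000 -0.8597]  S=[0.3714 0.0567; 0.0567 0.8901]  K=[-0.5177 -0.0626; -0.0349 -0.5860]  nu=[-0.8957, -1.9491]  x^+=[-1.4709, 3.2804]  P^+=[0.3128 0.0423; 0.0423 0.3006]
step 3: x^-=[-0.6836, 3.2804]  P^-=[0.5304 0.1074; 0.1074 0.5506]  H_jac=[0.7753 0.0000; 0.0000 0.1384]  S=[0.5988 0.0285; 0.0285 0.4505]  K=[0.6872 -0.0105; 0.1314 0.1608]  nu=[2.4916, 2.2904]  x^+=[1.0045, 3.9761]  P^+=[0.2480 0.0510; 0.0510 0.5274]

H_jac[1,1] = 0.1384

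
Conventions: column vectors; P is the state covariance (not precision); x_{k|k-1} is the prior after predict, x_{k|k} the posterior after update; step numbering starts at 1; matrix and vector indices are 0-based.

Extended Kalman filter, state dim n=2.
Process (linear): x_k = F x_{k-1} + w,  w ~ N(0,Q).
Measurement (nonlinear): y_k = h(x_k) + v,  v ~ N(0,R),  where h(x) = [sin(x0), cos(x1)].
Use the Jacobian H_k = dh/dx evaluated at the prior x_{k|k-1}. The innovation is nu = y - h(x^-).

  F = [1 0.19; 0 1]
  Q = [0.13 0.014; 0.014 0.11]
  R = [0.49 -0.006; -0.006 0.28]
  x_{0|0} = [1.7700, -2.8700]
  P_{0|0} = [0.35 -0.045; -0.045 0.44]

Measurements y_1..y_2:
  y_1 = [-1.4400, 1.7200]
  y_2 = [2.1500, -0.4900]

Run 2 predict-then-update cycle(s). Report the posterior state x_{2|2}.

x_post = [1.2738, -1.8566]

step 1: x^-=[1.2247, -2.8700]  P^-=[0.4788 0.0526; 0.0526 0.5500]  H_jac=[0.3392 0.0000; 0.0000 0.2683]  S=[0.5451 -0.0012; -0.0012 0.3196]  K=[0.2981 0.0453; 0.0338 0.4618]  nu=[-2.3807, 2.6833]  x^+=[0.6366, -1.7112]  P^+=[0.4297 0.0406; 0.0406 0.4813]
step 2: x^-=[0.3115, -1.7112]  P^-=[0.5925 0.1460; 0.1460 0.5913]  H_jac=[0.9519 0.0000; 0.0000 0.9902]  S=[1.0269 0.1316; 0.1316 0.8597]  K=[0.5383 0.0858; 0.0490 0.6735]  nu=[1.8435, -0.3501]  x^+=[1.2738, -1.8566]  P^+=[0.2765 0.0210; 0.0210 0.1902]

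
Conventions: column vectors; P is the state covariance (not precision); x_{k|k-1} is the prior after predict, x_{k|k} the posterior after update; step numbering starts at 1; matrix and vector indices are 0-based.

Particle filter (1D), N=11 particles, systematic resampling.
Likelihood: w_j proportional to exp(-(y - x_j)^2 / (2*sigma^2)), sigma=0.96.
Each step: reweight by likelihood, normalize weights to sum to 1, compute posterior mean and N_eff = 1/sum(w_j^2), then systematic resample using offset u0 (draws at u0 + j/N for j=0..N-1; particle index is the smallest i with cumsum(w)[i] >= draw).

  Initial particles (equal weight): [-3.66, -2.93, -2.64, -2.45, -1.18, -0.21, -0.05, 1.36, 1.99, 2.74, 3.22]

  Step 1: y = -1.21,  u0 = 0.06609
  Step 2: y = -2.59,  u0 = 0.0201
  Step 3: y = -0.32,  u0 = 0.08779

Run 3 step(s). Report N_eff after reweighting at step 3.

step 1: w=[0.0124, 0.0648, 0.1064, 0.1402, 0.3226, 0.1876, 0.1556, 0.0090, 0.0012, 0.0001, 0.0000]  mean=-1.2729  Neff=5.0273  idx=[1, 2, 3, 4, 4, 4, 4, 5, 5, 6, 6]
step 2: w=[0.2115, 0.2249, 0.2228, 0.0766, 0.0766, 0.0766, 0.0766, 0.0104, 0.0104, 0.0068, 0.0068]  mean=-2.1259  Neff=5.9265  idx=[0, 0, 0, 1, 1, 2, 2, 2, 4, 5, 6]
step 3: w=[0.0101, 0.0101, 0.0101, 0.0220, 0.0220, 0.0349, 0.0349, 0.0349, 0.2736, 0.2736, 0.2736]  mean=-1.4305  Neff=4.3566  idx=[5, 7, 8, 8, 8, 9, 9, 9, 10, 10, 10]

N_eff = 4.3566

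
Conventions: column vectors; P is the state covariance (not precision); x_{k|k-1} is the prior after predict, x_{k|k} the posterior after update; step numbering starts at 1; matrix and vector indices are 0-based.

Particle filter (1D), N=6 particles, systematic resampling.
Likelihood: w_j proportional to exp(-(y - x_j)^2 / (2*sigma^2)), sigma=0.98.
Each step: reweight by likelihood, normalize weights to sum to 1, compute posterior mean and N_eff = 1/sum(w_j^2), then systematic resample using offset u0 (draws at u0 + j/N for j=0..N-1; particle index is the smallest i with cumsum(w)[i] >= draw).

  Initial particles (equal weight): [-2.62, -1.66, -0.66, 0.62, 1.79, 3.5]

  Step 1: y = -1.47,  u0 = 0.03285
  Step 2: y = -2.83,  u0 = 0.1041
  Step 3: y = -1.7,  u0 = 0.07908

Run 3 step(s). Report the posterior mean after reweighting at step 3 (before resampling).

post_mean = -2.2005

step 1: w=[0.2183, 0.4265, 0.3088, 0.0447, 0.0017, 0.0000]  mean=-1.4529  Neff=3.0591  idx=[0, 0, 1, 1, 2, 2]
step 2: w=[0.3145, 0.3145, 0.1578, 0.1578, 0.0277, 0.0277]  mean=-2.2084  Neff=4.0139  idx=[0, 0, 1, 1, 2, 3]
step 3: w=[0.1407, 0.1407, 0.1407, 0.1407, 0.2185, 0.2185]  mean=-2.2005  Neff=5.7232  idx=[0, 1, 2, 4, 4, 5]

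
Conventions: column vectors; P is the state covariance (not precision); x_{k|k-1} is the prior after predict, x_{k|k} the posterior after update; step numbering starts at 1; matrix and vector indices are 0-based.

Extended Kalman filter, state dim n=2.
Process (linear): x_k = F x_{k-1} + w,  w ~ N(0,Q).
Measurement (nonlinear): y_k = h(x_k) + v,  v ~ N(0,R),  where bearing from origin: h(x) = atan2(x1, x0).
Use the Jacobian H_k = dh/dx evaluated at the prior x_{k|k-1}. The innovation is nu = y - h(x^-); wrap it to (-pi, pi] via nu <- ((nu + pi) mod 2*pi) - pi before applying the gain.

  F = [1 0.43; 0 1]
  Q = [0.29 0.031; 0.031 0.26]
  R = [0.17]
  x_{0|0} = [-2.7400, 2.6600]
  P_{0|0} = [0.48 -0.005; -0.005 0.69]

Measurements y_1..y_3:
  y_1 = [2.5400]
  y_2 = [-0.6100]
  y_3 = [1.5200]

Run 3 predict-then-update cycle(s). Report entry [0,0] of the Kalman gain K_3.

K[0,0] = -0.4371

step 1: x^-=[-1.5962, 2.6600]  P^-=[0.8933 0.3227; 0.3227 0.9500]  H_jac=[-0.2764 -0.1659]  S=[0.2940]  K=[-1.0220; -0.8394]  nu=[0.4287]  x^+=[-2.0344, 2.3001]  P^+=[0.5862 0.0705; 0.0705 0.7429]
step 2: x^-=[-1.0453, 2.3001]  P^-=[1.0742 0.4209; 0.4209 1.0029]  H_jac=[-0.3603 -0.1638]  S=[0.3861]  K=[-1.1812; -0.8183]  nu=[-2.6074]  x^+=[2.0346, 4.4337]  P^+=[0.5356 0.0478; 0.0478 0.7444]
step 3: x^-=[3.9411, 4.4337]  P^-=[1.0043 0.3988; 0.3988 1.0044]  H_jac=[-0.1260 0.1120]  S=[0.1873]  K=[-0.4371; 0.3323]  nu=[0.6758]  x^+=[3.6456, 4.6583]  P^+=[0.9685 0.4260; 0.4260 0.9837]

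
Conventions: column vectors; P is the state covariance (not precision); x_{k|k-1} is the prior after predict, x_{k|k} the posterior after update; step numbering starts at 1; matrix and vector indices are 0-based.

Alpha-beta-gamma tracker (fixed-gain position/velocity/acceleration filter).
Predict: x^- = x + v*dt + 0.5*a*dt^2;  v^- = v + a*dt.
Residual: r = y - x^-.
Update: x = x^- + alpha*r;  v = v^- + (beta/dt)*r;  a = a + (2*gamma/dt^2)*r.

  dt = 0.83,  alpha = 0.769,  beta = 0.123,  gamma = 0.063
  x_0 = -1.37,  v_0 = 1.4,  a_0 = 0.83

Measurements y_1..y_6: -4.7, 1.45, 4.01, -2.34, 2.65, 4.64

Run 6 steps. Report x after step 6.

x_post = 4.4577

step 1: x_pred=0.0779  r=-4.7779  x^+=-3.5963  v^+=1.3809  a^+=-0.0439
step 2: x_pred=-2.4653  r=3.9153  x^+=0.5456  v^+=1.9247  a^+=0.6722
step 3: x_pred=2.3746  r=1.6354  x^+=3.6322  v^+=2.7250  a^+=0.9714
step 4: x_pred=6.2285  r=-8.5685  x^+=-0.3607  v^+=2.2614  a^+=-0.5958
step 5: x_pred=1.3111  r=1.3389  x^+=2.3407  v^+=1.9653  a^+=-0.3509
step 6: x_pred=3.8510  r=0.7890  x^+=4.4577  v^+=1.7909  a^+=-0.2066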